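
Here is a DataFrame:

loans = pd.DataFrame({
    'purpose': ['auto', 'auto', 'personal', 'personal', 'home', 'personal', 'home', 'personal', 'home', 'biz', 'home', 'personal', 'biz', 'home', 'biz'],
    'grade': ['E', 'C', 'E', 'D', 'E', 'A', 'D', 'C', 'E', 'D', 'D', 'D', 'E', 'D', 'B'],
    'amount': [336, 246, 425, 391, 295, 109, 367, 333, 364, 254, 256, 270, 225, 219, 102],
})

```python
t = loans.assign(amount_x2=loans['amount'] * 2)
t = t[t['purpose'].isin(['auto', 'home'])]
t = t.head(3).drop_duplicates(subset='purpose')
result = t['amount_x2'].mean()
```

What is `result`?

add column amount_x2 = loans['amount'] * 2:
     purpose grade  amount  amount_x2
0       auto     E     336        672
1       auto     C     246        492
2   personal     E     425        850
3   personal     D     391        782
4       home     E     295        590
5   personal     A     109        218
6       home     D     367        734
7   personal     C     333        666
8       home     E     364        728
9        biz     D     254        508
10      home     D     256        512
11  personal     D     270        540
12       biz     E     225        450
13      home     D     219        438
14       biz     B     102        204
filter rows where purpose in ['auto', 'home']:
   purpose grade  amount  amount_x2
0     auto     E     336        672
1     auto     C     246        492
4     home     E     295        590
6     home     D     367        734
8     home     E     364        728
10    home     D     256        512
13    home     D     219        438
take first 3 rows:
  purpose grade  amount  amount_x2
0    auto     E     336        672
1    auto     C     246        492
4    home     E     295        590
drop duplicate purpose (keep=first):
  purpose grade  amount  amount_x2
0    auto     E     336        672
4    home     E     295        590

631.0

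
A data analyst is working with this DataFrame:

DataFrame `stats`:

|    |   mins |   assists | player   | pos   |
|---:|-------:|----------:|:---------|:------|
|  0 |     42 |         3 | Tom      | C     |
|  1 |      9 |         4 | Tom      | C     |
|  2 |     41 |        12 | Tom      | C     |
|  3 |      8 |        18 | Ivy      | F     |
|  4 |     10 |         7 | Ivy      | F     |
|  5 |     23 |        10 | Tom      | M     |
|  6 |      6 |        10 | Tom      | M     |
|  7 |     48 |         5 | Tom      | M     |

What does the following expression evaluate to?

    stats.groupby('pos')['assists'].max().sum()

40

group by pos, max of assists:
pos
C    12
F    18
M    10
Name: assists, dtype: int64
The sum of the resulting series is 40.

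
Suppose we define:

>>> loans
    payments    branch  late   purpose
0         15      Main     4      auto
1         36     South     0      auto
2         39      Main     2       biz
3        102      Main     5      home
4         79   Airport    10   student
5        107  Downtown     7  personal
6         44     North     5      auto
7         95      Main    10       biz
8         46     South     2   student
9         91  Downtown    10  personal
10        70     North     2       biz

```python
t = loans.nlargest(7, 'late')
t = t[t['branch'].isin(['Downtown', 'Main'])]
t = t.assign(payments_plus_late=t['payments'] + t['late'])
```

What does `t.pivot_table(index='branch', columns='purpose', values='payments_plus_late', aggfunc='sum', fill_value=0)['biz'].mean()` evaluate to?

take 7 rows with largest late:
   payments    branch  late   purpose
4        79   Airport    10   student
7        95      Main    10       biz
9        91  Downtown    10  personal
5       107  Downtown     7  personal
3       102      Main     5      home
6        44     North     5      auto
0        15      Main     4      auto
filter rows where branch in ['Downtown', 'Main']:
   payments    branch  late   purpose
7        95      Main    10       biz
9        91  Downtown    10  personal
5       107  Downtown     7  personal
3       102      Main     5      home
0        15      Main     4      auto
add column payments_plus_late = t['payments'] + t['late']:
   payments    branch  late   purpose  payments_plus_late
7        95      Main    10       biz                 105
9        91  Downtown    10  personal                 101
5       107  Downtown     7  personal                 114
3       102      Main     5      home                 107
0        15      Main     4      auto                  19
pivot: rows=branch, cols=purpose, sum(payments_plus_late):
purpose   auto  biz  home  personal
branch                             
Downtown     0    0     0       215
Main        19  105   107         0
So mean() = 52.5.

52.5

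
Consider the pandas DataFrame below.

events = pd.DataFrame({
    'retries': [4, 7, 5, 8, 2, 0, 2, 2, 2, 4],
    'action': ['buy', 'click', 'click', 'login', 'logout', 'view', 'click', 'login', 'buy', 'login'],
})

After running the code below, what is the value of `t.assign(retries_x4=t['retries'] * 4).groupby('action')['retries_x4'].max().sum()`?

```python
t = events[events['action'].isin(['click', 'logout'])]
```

filter rows where action in ['click', 'logout']:
   retries  action
1        7   click
2        5   click
4        2  logout
6        2   click
add column retries_x4 = t['retries'] * 4:
   retries  action  retries_x4
1        7   click          28
2        5   click          20
4        2  logout           8
6        2   click           8
group by action, max of retries_x4:
action
click     28
logout     8
Name: retries_x4, dtype: int64
Reading off the sum of the resulting series, we get 36.

36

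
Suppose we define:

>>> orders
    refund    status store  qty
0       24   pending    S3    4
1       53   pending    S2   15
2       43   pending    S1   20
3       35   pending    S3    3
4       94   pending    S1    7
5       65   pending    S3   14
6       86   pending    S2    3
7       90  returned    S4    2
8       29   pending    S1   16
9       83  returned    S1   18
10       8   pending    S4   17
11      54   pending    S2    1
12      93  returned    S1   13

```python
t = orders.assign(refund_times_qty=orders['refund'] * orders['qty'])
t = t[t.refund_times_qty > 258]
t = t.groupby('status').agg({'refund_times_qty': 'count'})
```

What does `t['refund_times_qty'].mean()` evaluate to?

3.5

add column refund_times_qty = orders['refund'] * orders['qty']:
    refund    status store  qty  refund_times_qty
0       24   pending    S3    4                96
1       53   pending    S2   15               795
2       43   pending    S1   20               860
3       35   pending    S3    3               105
4       94   pending    S1    7               658
5       65   pending    S3   14               910
6       86   pending    S2    3               258
7       90  returned    S4    2               180
8       29   pending    S1   16               464
9       83  returned    S1   18              1494
10       8   pending    S4   17               136
11      54   pending    S2    1                54
12      93  returned    S1   13              1209
filter rows where refund_times_qty > 258:
    refund    status store  qty  refund_times_qty
1       53   pending    S2   15               795
2       43   pending    S1   20               860
4       94   pending    S1    7               658
5       65   pending    S3   14               910
8       29   pending    S1   16               464
9       83  returned    S1   18              1494
12      93  returned    S1   13              1209
group by status, count of refund_times_qty:
          refund_times_qty
status                    
pending                  5
returned                 2
Reading off the mean of column 'refund_times_qty', we get 3.5.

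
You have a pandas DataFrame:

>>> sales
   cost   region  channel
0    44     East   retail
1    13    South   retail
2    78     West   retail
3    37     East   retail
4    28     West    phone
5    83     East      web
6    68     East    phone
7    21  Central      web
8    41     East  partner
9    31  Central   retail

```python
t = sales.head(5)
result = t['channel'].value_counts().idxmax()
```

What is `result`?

take first 5 rows:
   cost region channel
0    44   East  retail
1    13  South  retail
2    78   West  retail
3    37   East  retail
4    28   West   phone
value_counts of channel:
channel
retail    4
phone     1
Name: count, dtype: int64
Taking the label with the largest value gives retail.

retail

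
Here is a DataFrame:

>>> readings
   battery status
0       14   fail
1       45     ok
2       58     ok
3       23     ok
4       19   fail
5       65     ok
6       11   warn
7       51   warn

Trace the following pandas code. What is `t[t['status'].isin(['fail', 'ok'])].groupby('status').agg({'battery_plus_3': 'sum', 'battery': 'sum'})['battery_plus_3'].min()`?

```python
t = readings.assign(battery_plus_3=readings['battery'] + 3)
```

39

add column battery_plus_3 = readings['battery'] + 3:
   battery status  battery_plus_3
0       14   fail              17
1       45     ok              48
2       58     ok              61
3       23     ok              26
4       19   fail              22
5       65     ok              68
6       11   warn              14
7       51   warn              54
filter rows where status in ['fail', 'ok']:
   battery status  battery_plus_3
0       14   fail              17
1       45     ok              48
2       58     ok              61
3       23     ok              26
4       19   fail              22
5       65     ok              68
group by status: sum(battery_plus_3), sum(battery):
        battery_plus_3  battery
status                         
fail                39       33
ok                 203      191
Reading off the min of column 'battery_plus_3', we get 39.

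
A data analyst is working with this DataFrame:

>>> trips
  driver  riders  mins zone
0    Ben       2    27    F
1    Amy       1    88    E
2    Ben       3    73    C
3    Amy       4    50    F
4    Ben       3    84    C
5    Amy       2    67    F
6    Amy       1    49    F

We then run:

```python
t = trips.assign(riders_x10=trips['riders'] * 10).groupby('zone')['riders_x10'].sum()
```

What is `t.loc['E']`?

10

add column riders_x10 = trips['riders'] * 10:
  driver  riders  mins zone  riders_x10
0    Ben       2    27    F          20
1    Amy       1    88    E          10
2    Ben       3    73    C          30
3    Amy       4    50    F          40
4    Ben       3    84    C          30
5    Amy       2    67    F          20
6    Amy       1    49    F          10
group by zone, sum of riders_x10:
zone
C    60
E    10
F    90
Name: riders_x10, dtype: int64
Then the value at index 'E': 10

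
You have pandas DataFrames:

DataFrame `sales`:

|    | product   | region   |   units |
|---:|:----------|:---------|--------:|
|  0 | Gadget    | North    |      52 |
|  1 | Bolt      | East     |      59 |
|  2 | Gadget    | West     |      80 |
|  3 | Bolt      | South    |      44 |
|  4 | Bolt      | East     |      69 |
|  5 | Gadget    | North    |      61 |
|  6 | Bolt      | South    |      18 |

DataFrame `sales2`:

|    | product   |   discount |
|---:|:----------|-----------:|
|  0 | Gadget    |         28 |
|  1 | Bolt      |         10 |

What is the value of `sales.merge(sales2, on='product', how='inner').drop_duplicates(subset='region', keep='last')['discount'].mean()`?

19.0

merge on 'product' (how='inner') → 7 rows:
  product region  units  discount
0  Gadget  North     52        28
1    Bolt   East     59        10
2  Gadget   West     80        28
3    Bolt  South     44        10
4    Bolt   East     69        10
5  Gadget  North     61        28
6    Bolt  South     18        10
drop duplicate region (keep=last):
  product region  units  discount
2  Gadget   West     80        28
4    Bolt   East     69        10
5  Gadget  North     61        28
6    Bolt  South     18        10
Hence 19.0.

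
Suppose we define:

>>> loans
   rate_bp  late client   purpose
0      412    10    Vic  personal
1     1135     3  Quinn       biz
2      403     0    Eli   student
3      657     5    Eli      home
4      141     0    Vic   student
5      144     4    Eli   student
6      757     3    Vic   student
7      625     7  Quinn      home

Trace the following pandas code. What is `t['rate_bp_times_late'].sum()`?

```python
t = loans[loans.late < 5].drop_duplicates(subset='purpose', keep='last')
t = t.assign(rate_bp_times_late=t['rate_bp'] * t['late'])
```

filter rows where late < 5:
   rate_bp  late client  purpose
1     1135     3  Quinn      biz
2      403     0    Eli  student
4      141     0    Vic  student
5      144     4    Eli  student
6      757     3    Vic  student
drop duplicate purpose (keep=last):
   rate_bp  late client  purpose
1     1135     3  Quinn      biz
6      757     3    Vic  student
add column rate_bp_times_late = t['rate_bp'] * t['late']:
   rate_bp  late client  purpose  rate_bp_times_late
1     1135     3  Quinn      biz                3405
6      757     3    Vic  student                2271
The sum of column 'rate_bp_times_late' is 5676.

5676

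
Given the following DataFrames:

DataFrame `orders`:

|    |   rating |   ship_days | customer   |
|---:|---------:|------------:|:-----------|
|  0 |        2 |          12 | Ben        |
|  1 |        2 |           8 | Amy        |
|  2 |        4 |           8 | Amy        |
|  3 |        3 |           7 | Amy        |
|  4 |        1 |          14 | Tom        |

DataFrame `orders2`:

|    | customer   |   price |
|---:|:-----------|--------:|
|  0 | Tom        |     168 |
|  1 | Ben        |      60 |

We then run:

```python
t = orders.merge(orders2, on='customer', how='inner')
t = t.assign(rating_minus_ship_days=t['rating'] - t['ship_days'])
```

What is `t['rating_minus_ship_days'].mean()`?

merge on 'customer' (how='inner') → 2 rows:
   rating  ship_days customer  price
0       2         12      Ben     60
1       1         14      Tom    168
add column rating_minus_ship_days = t['rating'] - t['ship_days']:
   rating  ship_days customer  price  rating_minus_ship_days
0       2         12      Ben     60                     -10
1       1         14      Tom    168                     -13
mean of column 'rating_minus_ship_days' → -11.5

-11.5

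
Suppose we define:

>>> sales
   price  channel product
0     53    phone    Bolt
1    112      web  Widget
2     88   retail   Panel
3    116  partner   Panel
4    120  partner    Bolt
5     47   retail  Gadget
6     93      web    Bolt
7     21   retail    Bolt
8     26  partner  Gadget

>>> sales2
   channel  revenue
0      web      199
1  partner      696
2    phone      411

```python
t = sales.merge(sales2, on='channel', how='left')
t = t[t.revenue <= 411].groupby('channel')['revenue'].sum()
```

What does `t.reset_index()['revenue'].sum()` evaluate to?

809.0

merge on 'channel' (how='left') → 9 rows:
   price  channel product  revenue
0     53    phone    Bolt    411.0
1    112      web  Widget    199.0
2     88   retail   Panel      NaN
3    116  partner   Panel    696.0
4    120  partner    Bolt    696.0
5     47   retail  Gadget      NaN
6     93      web    Bolt    199.0
7     21   retail    Bolt      NaN
8     26  partner  Gadget    696.0
filter rows where revenue <= 411:
   price channel product  revenue
0     53   phone    Bolt    411.0
1    112     web  Widget    199.0
6     93     web    Bolt    199.0
group by channel, sum of revenue:
channel
phone    411.0
web      398.0
Name: revenue, dtype: float64
reset_index():
  channel  revenue
0   phone    411.0
1     web    398.0
sum of column 'revenue' → 809.0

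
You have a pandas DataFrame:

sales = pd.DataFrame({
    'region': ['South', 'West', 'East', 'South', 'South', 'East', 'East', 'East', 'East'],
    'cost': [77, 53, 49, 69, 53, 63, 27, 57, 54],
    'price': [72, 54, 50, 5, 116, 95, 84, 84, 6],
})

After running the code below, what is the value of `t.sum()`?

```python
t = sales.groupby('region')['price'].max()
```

265

group by region, max of price:
region
East      95
South    116
West      54
Name: price, dtype: int64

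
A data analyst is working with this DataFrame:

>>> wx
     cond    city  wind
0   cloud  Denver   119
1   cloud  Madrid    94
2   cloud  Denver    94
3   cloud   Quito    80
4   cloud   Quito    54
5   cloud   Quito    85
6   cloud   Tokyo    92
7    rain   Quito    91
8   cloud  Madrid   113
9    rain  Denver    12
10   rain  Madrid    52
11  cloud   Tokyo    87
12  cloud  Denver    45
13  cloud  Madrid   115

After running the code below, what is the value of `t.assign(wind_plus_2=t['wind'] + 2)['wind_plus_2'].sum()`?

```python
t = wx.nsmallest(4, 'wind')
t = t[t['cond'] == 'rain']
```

68

take 4 rows with smallest wind:
     cond    city  wind
9    rain  Denver    12
12  cloud  Denver    45
10   rain  Madrid    52
4   cloud   Quito    54
filter rows where cond == 'rain':
    cond    city  wind
9   rain  Denver    12
10  rain  Madrid    52
add column wind_plus_2 = t['wind'] + 2:
    cond    city  wind  wind_plus_2
9   rain  Denver    12           14
10  rain  Madrid    52           54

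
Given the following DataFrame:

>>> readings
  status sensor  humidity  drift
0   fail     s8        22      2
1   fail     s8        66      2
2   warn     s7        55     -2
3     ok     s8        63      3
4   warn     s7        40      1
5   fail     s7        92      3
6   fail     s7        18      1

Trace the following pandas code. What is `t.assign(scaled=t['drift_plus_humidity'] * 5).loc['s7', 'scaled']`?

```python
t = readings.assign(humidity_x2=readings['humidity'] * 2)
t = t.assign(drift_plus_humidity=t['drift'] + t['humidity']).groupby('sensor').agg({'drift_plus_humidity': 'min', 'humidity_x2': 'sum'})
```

95

add column humidity_x2 = readings['humidity'] * 2:
  status sensor  humidity  drift  humidity_x2
0   fail     s8        22      2           44
1   fail     s8        66      2          132
2   warn     s7        55     -2          110
3     ok     s8        63      3          126
4   warn     s7        40      1           80
5   fail     s7        92      3          184
6   fail     s7        18      1           36
add column drift_plus_humidity = t['drift'] + t['humidity']:
  status sensor  humidity  drift  humidity_x2  drift_plus_humidity
0   fail     s8        22      2           44                   24
1   fail     s8        66      2          132                   68
2   warn     s7        55     -2          110                   53
3     ok     s8        63      3          126                   66
4   warn     s7        40      1           80                   41
5   fail     s7        92      3          184                   95
6   fail     s7        18      1           36                   19
group by sensor: min(drift_plus_humidity), sum(humidity_x2):
        drift_plus_humidity  humidity_x2
sensor                                  
s7                       19          410
s8                       24          302
add column scaled = t['drift_plus_humidity'] * 5:
        drift_plus_humidity  humidity_x2  scaled
sensor                                          
s7                       19          410      95
s8                       24          302     120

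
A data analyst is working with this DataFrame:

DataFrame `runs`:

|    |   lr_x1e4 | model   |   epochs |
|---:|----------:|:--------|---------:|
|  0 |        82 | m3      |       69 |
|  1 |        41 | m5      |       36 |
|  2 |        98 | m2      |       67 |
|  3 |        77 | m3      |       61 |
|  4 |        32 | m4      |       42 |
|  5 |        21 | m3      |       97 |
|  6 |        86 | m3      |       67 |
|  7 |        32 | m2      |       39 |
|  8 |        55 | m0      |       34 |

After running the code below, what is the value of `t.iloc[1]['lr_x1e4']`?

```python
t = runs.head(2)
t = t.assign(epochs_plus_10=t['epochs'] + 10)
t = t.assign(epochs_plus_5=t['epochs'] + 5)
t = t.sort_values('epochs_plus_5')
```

take first 2 rows:
   lr_x1e4 model  epochs
0       82    m3      69
1       41    m5      36
add column epochs_plus_10 = t['epochs'] + 10:
   lr_x1e4 model  epochs  epochs_plus_10
0       82    m3      69              79
1       41    m5      36              46
add column epochs_plus_5 = t['epochs'] + 5:
   lr_x1e4 model  epochs  epochs_plus_10  epochs_plus_5
0       82    m3      69              79             74
1       41    m5      36              46             41
sort by epochs_plus_5:
   lr_x1e4 model  epochs  epochs_plus_10  epochs_plus_5
1       41    m5      36              46             41
0       82    m3      69              79             74

82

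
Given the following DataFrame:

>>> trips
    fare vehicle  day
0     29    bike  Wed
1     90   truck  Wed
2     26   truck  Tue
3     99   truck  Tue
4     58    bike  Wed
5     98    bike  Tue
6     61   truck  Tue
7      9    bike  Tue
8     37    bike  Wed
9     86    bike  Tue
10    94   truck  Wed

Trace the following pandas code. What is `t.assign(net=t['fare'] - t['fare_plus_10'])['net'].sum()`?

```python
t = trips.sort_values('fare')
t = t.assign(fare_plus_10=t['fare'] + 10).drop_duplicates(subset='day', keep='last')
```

sort by fare:
    fare vehicle  day
7      9    bike  Tue
2     26   truck  Tue
0     29    bike  Wed
8     37    bike  Wed
4     58    bike  Wed
6     61   truck  Tue
9     86    bike  Tue
1     90   truck  Wed
10    94   truck  Wed
5     98    bike  Tue
3     99   truck  Tue
add column fare_plus_10 = t['fare'] + 10:
    fare vehicle  day  fare_plus_10
7      9    bike  Tue            19
2     26   truck  Tue            36
0     29    bike  Wed            39
8     37    bike  Wed            47
4     58    bike  Wed            68
6     61   truck  Tue            71
9     86    bike  Tue            96
1     90   truck  Wed           100
10    94   truck  Wed           104
5     98    bike  Tue           108
3     99   truck  Tue           109
drop duplicate day (keep=last):
    fare vehicle  day  fare_plus_10
10    94   truck  Wed           104
3     99   truck  Tue           109
add column net = t['fare'] - t['fare_plus_10']:
    fare vehicle  day  fare_plus_10  net
10    94   truck  Wed           104  -10
3     99   truck  Tue           109  -10
Then the sum of column 'net': -20

-20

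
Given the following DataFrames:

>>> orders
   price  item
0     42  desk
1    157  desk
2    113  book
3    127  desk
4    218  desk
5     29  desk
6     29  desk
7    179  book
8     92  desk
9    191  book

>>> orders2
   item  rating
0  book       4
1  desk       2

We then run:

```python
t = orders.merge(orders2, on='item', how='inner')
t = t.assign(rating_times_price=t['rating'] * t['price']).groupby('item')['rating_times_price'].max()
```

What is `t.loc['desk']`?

436

merge on 'item' (how='inner') → 10 rows:
   price  item  rating
0     42  desk       2
1    157  desk       2
2    113  book       4
3    127  desk       2
4    218  desk       2
5     29  desk       2
6     29  desk       2
7    179  book       4
8     92  desk       2
9    191  book       4
add column rating_times_price = t['rating'] * t['price']:
   price  item  rating  rating_times_price
0     42  desk       2                  84
1    157  desk       2                 314
2    113  book       4                 452
3    127  desk       2                 254
4    218  desk       2                 436
5     29  desk       2                  58
6     29  desk       2                  58
7    179  book       4                 716
8     92  desk       2                 184
9    191  book       4                 764
group by item, max of rating_times_price:
item
book    764
desk    436
Name: rating_times_price, dtype: int64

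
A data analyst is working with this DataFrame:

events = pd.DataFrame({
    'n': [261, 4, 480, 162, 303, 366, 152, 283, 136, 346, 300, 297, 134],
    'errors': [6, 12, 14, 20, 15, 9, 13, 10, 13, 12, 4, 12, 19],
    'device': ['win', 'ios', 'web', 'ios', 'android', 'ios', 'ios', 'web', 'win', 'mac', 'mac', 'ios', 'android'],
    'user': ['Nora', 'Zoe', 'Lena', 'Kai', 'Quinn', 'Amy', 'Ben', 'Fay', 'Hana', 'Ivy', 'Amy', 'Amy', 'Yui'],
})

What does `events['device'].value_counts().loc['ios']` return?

5

value_counts of device:
device
ios        5
win        2
web        2
android    2
mac        2
Name: count, dtype: int64
Hence 5.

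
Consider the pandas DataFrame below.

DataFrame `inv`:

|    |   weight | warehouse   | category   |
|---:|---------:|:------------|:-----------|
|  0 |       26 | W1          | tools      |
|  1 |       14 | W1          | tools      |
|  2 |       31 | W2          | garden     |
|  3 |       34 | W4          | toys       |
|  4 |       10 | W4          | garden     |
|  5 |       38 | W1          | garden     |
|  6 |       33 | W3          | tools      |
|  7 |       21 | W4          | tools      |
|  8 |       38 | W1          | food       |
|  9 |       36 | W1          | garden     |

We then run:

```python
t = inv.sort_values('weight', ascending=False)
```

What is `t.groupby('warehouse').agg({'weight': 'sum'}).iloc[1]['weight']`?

sort by weight descending:
   weight warehouse category
5      38        W1   garden
8      38        W1     food
9      36        W1   garden
3      34        W4     toys
6      33        W3    tools
2      31        W2   garden
0      26        W1    tools
7      21        W4    tools
1      14        W1    tools
4      10        W4   garden
group by warehouse, sum of weight:
           weight
warehouse        
W1            152
W2             31
W3             33
W4             65
The value at position 1, column 'weight' is 31.

31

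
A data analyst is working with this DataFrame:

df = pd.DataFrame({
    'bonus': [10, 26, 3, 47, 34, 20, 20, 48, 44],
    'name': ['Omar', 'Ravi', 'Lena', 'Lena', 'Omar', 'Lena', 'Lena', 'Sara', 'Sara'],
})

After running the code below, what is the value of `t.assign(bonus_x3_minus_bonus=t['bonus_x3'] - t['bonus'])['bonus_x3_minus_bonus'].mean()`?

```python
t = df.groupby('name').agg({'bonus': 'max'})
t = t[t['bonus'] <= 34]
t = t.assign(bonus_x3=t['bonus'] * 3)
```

group by name, max of bonus:
      bonus
name       
Lena     47
Omar     34
Ravi     26
Sara     48
filter rows where bonus <= 34:
      bonus
name       
Omar     34
Ravi     26
add column bonus_x3 = t['bonus'] * 3:
      bonus  bonus_x3
name                 
Omar     34       102
Ravi     26        78
add column bonus_x3_minus_bonus = t['bonus_x3'] - t['bonus']:
      bonus  bonus_x3  bonus_x3_minus_bonus
name                                       
Omar     34       102                    68
Ravi     26        78                    52
The mean of column 'bonus_x3_minus_bonus' is 60.0.

60.0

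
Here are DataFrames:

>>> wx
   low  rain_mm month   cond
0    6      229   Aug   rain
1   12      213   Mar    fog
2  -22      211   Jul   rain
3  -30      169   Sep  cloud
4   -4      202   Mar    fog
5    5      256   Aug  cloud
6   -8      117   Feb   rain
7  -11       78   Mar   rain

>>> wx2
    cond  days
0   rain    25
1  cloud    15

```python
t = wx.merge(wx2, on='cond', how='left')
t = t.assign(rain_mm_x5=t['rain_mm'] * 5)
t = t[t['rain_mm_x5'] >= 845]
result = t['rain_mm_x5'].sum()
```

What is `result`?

merge on 'cond' (how='left') → 8 rows:
   low  rain_mm month   cond  days
0    6      229   Aug   rain  25.0
1   12      213   Mar    fog   NaN
2  -22      211   Jul   rain  25.0
3  -30      169   Sep  cloud  15.0
4   -4      202   Mar    fog   NaN
5    5      256   Aug  cloud  15.0
6   -8      117   Feb   rain  25.0
7  -11       78   Mar   rain  25.0
add column rain_mm_x5 = t['rain_mm'] * 5:
   low  rain_mm month   cond  days  rain_mm_x5
0    6      229   Aug   rain  25.0        1145
1   12      213   Mar    fog   NaN        1065
2  -22      211   Jul   rain  25.0        1055
3  -30      169   Sep  cloud  15.0         845
4   -4      202   Mar    fog   NaN        1010
5    5      256   Aug  cloud  15.0        1280
6   -8      117   Feb   rain  25.0         585
7  -11       78   Mar   rain  25.0         390
filter rows where rain_mm_x5 >= 845:
   low  rain_mm month   cond  days  rain_mm_x5
0    6      229   Aug   rain  25.0        1145
1   12      213   Mar    fog   NaN        1065
2  -22      211   Jul   rain  25.0        1055
3  -30      169   Sep  cloud  15.0         845
4   -4      202   Mar    fog   NaN        1010
5    5      256   Aug  cloud  15.0        1280

6400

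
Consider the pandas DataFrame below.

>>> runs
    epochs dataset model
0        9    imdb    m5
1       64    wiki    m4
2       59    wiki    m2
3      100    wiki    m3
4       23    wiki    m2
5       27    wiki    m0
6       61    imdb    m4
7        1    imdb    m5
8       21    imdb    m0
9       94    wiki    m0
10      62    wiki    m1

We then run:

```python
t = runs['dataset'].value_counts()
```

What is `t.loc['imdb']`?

4

value_counts of dataset:
dataset
wiki    7
imdb    4
Name: count, dtype: int64
Reading off the value at index 'imdb', we get 4.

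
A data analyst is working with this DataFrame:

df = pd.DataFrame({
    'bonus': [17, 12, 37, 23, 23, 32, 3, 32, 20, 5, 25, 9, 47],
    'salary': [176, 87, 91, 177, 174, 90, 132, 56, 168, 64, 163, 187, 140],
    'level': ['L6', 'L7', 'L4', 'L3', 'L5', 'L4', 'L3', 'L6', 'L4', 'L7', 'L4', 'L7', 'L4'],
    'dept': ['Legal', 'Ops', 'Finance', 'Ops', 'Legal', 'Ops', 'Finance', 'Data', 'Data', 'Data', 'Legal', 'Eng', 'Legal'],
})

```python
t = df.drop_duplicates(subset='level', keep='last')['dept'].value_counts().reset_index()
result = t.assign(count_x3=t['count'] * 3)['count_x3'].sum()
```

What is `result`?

15

drop duplicate level (keep=last):
    bonus  salary level     dept
4      23     174    L5    Legal
6       3     132    L3  Finance
7      32      56    L6     Data
11      9     187    L7      Eng
12     47     140    L4    Legal
value_counts of dept:
dept
Legal      2
Finance    1
Data       1
Eng        1
Name: count, dtype: int64
reset_index():
      dept  count
0    Legal      2
1  Finance      1
2     Data      1
3      Eng      1
add column count_x3 = t['count'] * 3:
      dept  count  count_x3
0    Legal      2         6
1  Finance      1         3
2     Data      1         3
3      Eng      1         3
sum of column 'count_x3' → 15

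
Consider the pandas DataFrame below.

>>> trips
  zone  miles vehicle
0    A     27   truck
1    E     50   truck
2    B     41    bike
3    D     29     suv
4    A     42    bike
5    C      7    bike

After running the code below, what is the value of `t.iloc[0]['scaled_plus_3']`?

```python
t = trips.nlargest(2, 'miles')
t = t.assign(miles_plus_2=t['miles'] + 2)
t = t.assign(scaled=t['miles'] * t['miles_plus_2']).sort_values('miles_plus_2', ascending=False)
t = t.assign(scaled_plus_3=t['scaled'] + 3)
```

2603

take 2 rows with largest miles:
  zone  miles vehicle
1    E     50   truck
4    A     42    bike
add column miles_plus_2 = t['miles'] + 2:
  zone  miles vehicle  miles_plus_2
1    E     50   truck            52
4    A     42    bike            44
add column scaled = t['miles'] * t['miles_plus_2']:
  zone  miles vehicle  miles_plus_2  scaled
1    E     50   truck            52    2600
4    A     42    bike            44    1848
sort by miles_plus_2 descending:
  zone  miles vehicle  miles_plus_2  scaled
1    E     50   truck            52    2600
4    A     42    bike            44    1848
add column scaled_plus_3 = t['scaled'] + 3:
  zone  miles vehicle  miles_plus_2  scaled  scaled_plus_3
1    E     50   truck            52    2600           2603
4    A     42    bike            44    1848           1851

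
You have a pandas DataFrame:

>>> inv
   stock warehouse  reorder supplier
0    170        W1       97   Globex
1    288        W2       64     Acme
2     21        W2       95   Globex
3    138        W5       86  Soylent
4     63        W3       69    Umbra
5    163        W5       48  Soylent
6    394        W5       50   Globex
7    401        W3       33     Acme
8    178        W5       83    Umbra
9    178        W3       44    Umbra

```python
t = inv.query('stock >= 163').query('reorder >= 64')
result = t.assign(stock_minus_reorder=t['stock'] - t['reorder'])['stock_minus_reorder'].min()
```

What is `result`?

73

filter rows where stock >= 163:
   stock warehouse  reorder supplier
0    170        W1       97   Globex
1    288        W2       64     Acme
5    163        W5       48  Soylent
6    394        W5       50   Globex
7    401        W3       33     Acme
8    178        W5       83    Umbra
9    178        W3       44    Umbra
filter rows where reorder >= 64:
   stock warehouse  reorder supplier
0    170        W1       97   Globex
1    288        W2       64     Acme
8    178        W5       83    Umbra
add column stock_minus_reorder = t['stock'] - t['reorder']:
   stock warehouse  reorder supplier  stock_minus_reorder
0    170        W1       97   Globex                   73
1    288        W2       64     Acme                  224
8    178        W5       83    Umbra                   95
Then the min of column 'stock_minus_reorder': 73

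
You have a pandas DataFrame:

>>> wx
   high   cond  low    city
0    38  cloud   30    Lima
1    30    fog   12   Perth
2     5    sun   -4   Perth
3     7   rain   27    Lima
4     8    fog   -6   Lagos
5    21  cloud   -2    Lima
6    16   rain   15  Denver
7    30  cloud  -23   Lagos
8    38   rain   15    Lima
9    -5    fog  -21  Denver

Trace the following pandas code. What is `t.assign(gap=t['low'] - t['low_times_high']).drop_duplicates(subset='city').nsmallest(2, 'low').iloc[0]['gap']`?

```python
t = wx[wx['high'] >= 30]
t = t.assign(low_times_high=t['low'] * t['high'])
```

667

filter rows where high >= 30:
   high   cond  low   city
0    38  cloud   30   Lima
1    30    fog   12  Perth
7    30  cloud  -23  Lagos
8    38   rain   15   Lima
add column low_times_high = t['low'] * t['high']:
   high   cond  low   city  low_times_high
0    38  cloud   30   Lima            1140
1    30    fog   12  Perth             360
7    30  cloud  -23  Lagos            -690
8    38   rain   15   Lima             570
add column gap = t['low'] - t['low_times_high']:
   high   cond  low   city  low_times_high   gap
0    38  cloud   30   Lima            1140 -1110
1    30    fog   12  Perth             360  -348
7    30  cloud  -23  Lagos            -690   667
8    38   rain   15   Lima             570  -555
drop duplicate city (keep=first):
   high   cond  low   city  low_times_high   gap
0    38  cloud   30   Lima            1140 -1110
1    30    fog   12  Perth             360  -348
7    30  cloud  -23  Lagos            -690   667
take 2 rows with smallest low:
   high   cond  low   city  low_times_high  gap
7    30  cloud  -23  Lagos            -690  667
1    30    fog   12  Perth             360 -348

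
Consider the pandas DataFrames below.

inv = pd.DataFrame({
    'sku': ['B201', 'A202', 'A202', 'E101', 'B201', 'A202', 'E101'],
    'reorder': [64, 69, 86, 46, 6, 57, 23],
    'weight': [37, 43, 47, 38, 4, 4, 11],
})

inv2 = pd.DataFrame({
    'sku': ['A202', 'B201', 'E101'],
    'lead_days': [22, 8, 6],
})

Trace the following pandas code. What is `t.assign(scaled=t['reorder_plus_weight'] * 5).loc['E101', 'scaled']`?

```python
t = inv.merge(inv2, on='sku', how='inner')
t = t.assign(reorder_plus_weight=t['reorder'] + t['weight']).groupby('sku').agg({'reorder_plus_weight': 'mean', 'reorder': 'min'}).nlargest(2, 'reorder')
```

295.0

merge on 'sku' (how='inner') → 7 rows:
    sku  reorder  weight  lead_days
0  B201       64      37          8
1  A202       69      43         22
2  A202       86      47         22
3  E101       46      38          6
4  B201        6       4          8
5  A202       57       4         22
6  E101       23      11          6
add column reorder_plus_weight = t['reorder'] + t['weight']:
    sku  reorder  weight  lead_days  reorder_plus_weight
0  B201       64      37          8                  101
1  A202       69      43         22                  112
2  A202       86      47         22                  133
3  E101       46      38          6                   84
4  B201        6       4          8                   10
5  A202       57       4         22                   61
6  E101       23      11          6                   34
group by sku: mean(reorder_plus_weight), min(reorder):
      reorder_plus_weight  reorder
sku                               
A202                102.0       57
B201                 55.5        6
E101                 59.0       23
take 2 rows with largest reorder:
      reorder_plus_weight  reorder
sku                               
A202                102.0       57
E101                 59.0       23
add column scaled = t['reorder_plus_weight'] * 5:
      reorder_plus_weight  reorder  scaled
sku                                       
A202                102.0       57   510.0
E101                 59.0       23   295.0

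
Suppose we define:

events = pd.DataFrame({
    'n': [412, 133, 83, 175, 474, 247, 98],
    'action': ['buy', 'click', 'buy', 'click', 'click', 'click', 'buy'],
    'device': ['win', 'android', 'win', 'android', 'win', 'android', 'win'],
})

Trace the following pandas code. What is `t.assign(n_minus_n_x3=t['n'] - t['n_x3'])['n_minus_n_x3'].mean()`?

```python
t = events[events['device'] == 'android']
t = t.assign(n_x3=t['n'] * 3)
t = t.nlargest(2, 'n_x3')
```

filter rows where device == 'android':
     n action   device
1  133  click  android
3  175  click  android
5  247  click  android
add column n_x3 = t['n'] * 3:
     n action   device  n_x3
1  133  click  android   399
3  175  click  android   525
5  247  click  android   741
take 2 rows with largest n_x3:
     n action   device  n_x3
5  247  click  android   741
3  175  click  android   525
add column n_minus_n_x3 = t['n'] - t['n_x3']:
     n action   device  n_x3  n_minus_n_x3
5  247  click  android   741          -494
3  175  click  android   525          -350
mean of column 'n_minus_n_x3' → -422.0

-422.0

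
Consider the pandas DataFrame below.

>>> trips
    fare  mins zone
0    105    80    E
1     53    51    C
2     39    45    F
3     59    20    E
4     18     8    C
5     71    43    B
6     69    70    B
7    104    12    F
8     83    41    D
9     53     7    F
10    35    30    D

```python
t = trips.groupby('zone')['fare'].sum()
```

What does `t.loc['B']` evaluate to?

group by zone, sum of fare:
zone
B    140
C     71
D    118
E    164
F    196
Name: fare, dtype: int64
Hence 140.

140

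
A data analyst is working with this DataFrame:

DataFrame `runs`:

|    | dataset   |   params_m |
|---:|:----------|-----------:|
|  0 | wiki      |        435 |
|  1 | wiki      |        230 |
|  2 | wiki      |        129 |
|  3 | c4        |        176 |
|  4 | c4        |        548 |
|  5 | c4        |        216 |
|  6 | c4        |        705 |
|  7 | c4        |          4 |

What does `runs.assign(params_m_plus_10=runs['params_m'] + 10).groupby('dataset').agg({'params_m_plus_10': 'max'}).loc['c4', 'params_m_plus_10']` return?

715

add column params_m_plus_10 = runs['params_m'] + 10:
  dataset  params_m  params_m_plus_10
0    wiki       435               445
1    wiki       230               240
2    wiki       129               139
3      c4       176               186
4      c4       548               558
5      c4       216               226
6      c4       705               715
7      c4         4                14
group by dataset, max of params_m_plus_10:
         params_m_plus_10
dataset                  
c4                    715
wiki                  445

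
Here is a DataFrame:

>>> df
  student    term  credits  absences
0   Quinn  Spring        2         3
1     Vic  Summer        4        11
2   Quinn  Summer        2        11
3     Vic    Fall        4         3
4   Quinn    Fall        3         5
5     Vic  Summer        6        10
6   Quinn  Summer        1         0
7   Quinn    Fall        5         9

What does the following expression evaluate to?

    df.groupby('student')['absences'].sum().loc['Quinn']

group by student, sum of absences:
student
Quinn    28
Vic      24
Name: absences, dtype: int64
Reading off the value at index 'Quinn', we get 28.

28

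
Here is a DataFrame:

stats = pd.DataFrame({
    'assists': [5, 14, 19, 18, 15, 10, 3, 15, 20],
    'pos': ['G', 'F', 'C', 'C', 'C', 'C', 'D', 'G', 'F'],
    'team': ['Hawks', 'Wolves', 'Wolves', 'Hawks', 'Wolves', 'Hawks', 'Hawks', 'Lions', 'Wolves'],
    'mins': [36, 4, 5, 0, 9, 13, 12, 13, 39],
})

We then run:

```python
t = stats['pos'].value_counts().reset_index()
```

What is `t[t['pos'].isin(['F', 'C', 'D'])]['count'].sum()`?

7

value_counts of pos:
pos
C    4
G    2
F    2
D    1
Name: count, dtype: int64
reset_index():
  pos  count
0   C      4
1   G      2
2   F      2
3   D      1
filter rows where pos in ['F', 'C', 'D']:
  pos  count
0   C      4
2   F      2
3   D      1
Then the sum of column 'count': 7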